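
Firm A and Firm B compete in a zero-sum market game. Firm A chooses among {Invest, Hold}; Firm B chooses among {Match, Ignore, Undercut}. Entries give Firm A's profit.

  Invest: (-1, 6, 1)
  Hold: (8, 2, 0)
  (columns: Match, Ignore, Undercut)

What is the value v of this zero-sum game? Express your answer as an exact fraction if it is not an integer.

Row minima: Invest → -1, Hold → 0; maximin = 0.
Column maxima: Match → 8, Ignore → 6, Undercut → 1; minimax = 1.
0 ≠ 1, so there is no saddle point; optimal play is mixed.
Ignore is strictly dominated by Undercut (it gives Firm A strictly more in every row), so Firm B never plays it.
On the remaining 2×2 (Invest, Hold vs Match, Undercut):
Let Firm A play Invest with probability p. Expected payoff against Match: (-1)p + 8(1−p) = −9p + 8; against Undercut: 1p + 0(1−p) = p.
Setting these equal: −9p + 8 = p ⇒ −10p = -8 ⇒ p = 4/5, and the value is (-9)·(4/5) + 8 = 4/5.
For Firm B: with q = P(Match), equating Invest's and Hold's payoffs gives −2q + 1 = 8q ⇒ q = 1/10.

4/5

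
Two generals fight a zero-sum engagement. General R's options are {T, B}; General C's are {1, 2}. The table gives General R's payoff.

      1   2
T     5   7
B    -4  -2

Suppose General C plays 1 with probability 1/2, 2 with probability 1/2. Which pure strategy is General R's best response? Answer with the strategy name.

T

Expected payoff of T: (1/2)·5 + (1/2)·7 = 6.
Expected payoff of B: (1/2)·(-4) + (1/2)·(-2) = -3.
The largest is 6, so General R's best response is T.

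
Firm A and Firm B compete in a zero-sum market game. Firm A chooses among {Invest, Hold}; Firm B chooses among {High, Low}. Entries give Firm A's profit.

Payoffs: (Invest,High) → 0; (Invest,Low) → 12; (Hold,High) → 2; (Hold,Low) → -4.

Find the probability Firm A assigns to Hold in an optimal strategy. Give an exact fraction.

Row minima: Invest → 0, Hold → -4; maximin = 0.
Column maxima: High → 2, Low → 12; minimax = 2.
0 ≠ 2, so there is no saddle point; optimal play is mixed.
Let Firm A play Invest with probability p. Expected payoff against High: 0p + 2(1−p) = −2p + 2; against Low: 12p + (-4)(1−p) = 16p − 4.
Setting these equal: −2p + 2 = 16p − 4 ⇒ −18p = -6 ⇒ p = 1/3, and the value is (-2)·(1/3) + 2 = 4/3.
For Firm B: with q = P(High), equating Invest's and Hold's payoffs gives −12q + 12 = 6q − 4 ⇒ q = 8/9.

2/3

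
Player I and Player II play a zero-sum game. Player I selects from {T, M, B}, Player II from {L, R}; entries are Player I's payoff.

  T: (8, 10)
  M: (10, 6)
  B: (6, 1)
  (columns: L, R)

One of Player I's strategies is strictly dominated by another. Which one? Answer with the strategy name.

T gives a strictly higher payoff than B against every column: 8 > 6, 10 > 1.
So B is strictly dominated and Player I never plays it.

B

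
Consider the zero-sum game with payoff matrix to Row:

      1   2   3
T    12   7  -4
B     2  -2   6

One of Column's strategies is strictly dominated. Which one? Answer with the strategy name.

1

2 holds Row's payoff strictly below 1 in every row: 7 < 12, -2 < 2.
So 1 is strictly dominated for Column.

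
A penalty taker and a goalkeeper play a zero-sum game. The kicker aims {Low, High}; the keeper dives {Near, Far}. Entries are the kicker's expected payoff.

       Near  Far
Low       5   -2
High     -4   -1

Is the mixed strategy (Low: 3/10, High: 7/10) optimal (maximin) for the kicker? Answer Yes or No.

Against Near this mix gives (3/10)·5 + (7/10)·(-4) = -13/10.
Against Far this mix gives (3/10)·(-2) + (7/10)·(-1) = -13/10.
All of the keeper's active replies (Near, Far) yield -13/10, and no column does worse for the kicker. The mix makes the keeper indifferent and guarantees -13/10, so it is optimal.

Yes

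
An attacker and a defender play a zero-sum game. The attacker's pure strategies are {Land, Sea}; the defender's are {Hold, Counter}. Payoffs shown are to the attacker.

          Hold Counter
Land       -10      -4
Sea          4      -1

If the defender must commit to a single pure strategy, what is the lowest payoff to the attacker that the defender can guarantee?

Column maxima: Hold → 4, Counter → -1.
The smallest of these is -1.

-1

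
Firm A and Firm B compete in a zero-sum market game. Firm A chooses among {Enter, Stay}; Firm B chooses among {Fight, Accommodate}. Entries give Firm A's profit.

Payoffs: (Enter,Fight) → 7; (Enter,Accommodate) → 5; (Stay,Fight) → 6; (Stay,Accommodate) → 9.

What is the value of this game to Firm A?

Row minima: Enter → 5, Stay → 6; maximin = 6.
Column maxima: Fight → 7, Accommodate → 9; minimax = 7.
6 ≠ 7, so there is no saddle point; optimal play is mixed.
Let Firm A play Enter with probability p. Expected payoff against Fight: 7p + 6(1−p) = p + 6; against Accommodate: 5p + 9(1−p) = −4p + 9.
Setting these equal: p + 6 = −4p + 9 ⇒ 5p = 3 ⇒ p = 3/5, and the value is (1)·(3/5) + 6 = 33/5.
For Firm B: with q = P(Fight), equating Enter's and Stay's payoffs gives 2q + 5 = −3q + 9 ⇒ q = 4/5.

33/5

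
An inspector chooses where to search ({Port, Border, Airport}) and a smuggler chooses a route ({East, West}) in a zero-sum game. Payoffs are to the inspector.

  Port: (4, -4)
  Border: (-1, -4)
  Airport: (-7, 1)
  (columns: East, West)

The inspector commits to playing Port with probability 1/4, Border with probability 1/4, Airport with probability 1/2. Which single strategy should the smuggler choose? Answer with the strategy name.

East

If the smuggler plays East, the inspector's expected payoff is (1/4)·4 + (1/4)·(-1) + (1/2)·(-7) = -11/4.
If the smuggler plays West, the inspector's expected payoff is (1/4)·(-4) + (1/4)·(-4) + (1/2)·1 = -3/2.
The smuggler minimizes the inspector's payoff; the smallest is -11/4, so the best response is East.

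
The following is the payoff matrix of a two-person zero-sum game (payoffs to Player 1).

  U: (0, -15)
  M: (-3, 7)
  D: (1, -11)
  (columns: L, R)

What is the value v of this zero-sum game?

Row minima: U → -15, M → -3, D → -11; maximin = -3.
Column maxima: L → 1, R → 7; minimax = 1.
-3 ≠ 1, so there is no saddle point; optimal play is mixed.
U is strictly dominated by D, so Player 1 never plays it.
On the remaining 2×2 (M, D vs L, R):
Let Player 1 play M with probability p. Expected payoff against L: (-3)p + 1(1−p) = −4p + 1; against R: 7p + (-11)(1−p) = 18p − 11.
Setting these equal: −4p + 1 = 18p − 11 ⇒ −22p = -12 ⇒ p = 6/11, and the value is (-4)·(6/11) + 1 = -13/11.
For Player 2: with q = P(L), equating M's and D's payoffs gives −10q + 7 = 12q − 11 ⇒ q = 9/11.

-13/11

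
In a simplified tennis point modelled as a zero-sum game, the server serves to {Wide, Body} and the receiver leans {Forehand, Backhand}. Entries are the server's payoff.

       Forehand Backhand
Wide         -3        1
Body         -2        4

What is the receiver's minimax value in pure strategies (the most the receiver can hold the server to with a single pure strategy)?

-2

Column maxima: Forehand → -2, Backhand → 4.
The smallest of these is -2.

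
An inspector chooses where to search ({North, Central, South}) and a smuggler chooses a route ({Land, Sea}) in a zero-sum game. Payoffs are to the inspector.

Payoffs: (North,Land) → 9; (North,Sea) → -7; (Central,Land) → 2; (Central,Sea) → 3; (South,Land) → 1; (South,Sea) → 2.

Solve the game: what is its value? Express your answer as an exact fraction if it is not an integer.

Row minima: North → -7, Central → 2, South → 1; maximin = 2.
Column maxima: Land → 9, Sea → 3; minimax = 3.
2 ≠ 3, so there is no saddle point; optimal play is mixed.
South is strictly dominated by Central, so the inspector never plays it.
On the remaining 2×2 (North, Central vs Land, Sea):
Let the inspector play North with probability p. Expected payoff against Land: 9p + 2(1−p) = 7p + 2; against Sea: (-7)p + 3(1−p) = −10p + 3.
Setting these equal: 7p + 2 = −10p + 3 ⇒ 17p = 1 ⇒ p = 1/17, and the value is (7)·(1/17) + 2 = 41/17.
For the smuggler: with q = P(Land), equating North's and Central's payoffs gives 16q − 7 = −q + 3 ⇒ q = 10/17.

41/17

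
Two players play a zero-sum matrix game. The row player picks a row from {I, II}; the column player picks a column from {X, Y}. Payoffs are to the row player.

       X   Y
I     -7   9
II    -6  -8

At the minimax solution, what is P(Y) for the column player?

Row minima: I → -7, II → -8; maximin = -7.
Column maxima: X → -6, Y → 9; minimax = -6.
-7 ≠ -6, so there is no saddle point; optimal play is mixed.
Let the row player play I with probability p. Expected payoff against X: (-7)p + (-6)(1−p) = −p − 6; against Y: 9p + (-8)(1−p) = 17p − 8.
Setting these equal: −p − 6 = 17p − 8 ⇒ −18p = -2 ⇒ p = 1/9, and the value is (-1)·(1/9) − 6 = -55/9.
For the column player: with q = P(X), equating I's and II's payoffs gives −16q + 9 = 2q − 8 ⇒ q = 17/18.

1/18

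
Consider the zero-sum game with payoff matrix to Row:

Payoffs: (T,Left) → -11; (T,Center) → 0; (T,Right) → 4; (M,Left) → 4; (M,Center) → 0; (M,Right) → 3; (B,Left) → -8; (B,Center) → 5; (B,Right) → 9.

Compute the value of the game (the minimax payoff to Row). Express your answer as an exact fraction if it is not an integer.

Row minima: T → -11, M → 0, B → -8; maximin = 0.
Column maxima: Left → 4, Center → 5, Right → 9; minimax = 4.
0 ≠ 4, so there is no saddle point; optimal play is mixed.
T is strictly dominated by B, so Row never plays it.
Right is strictly dominated by Center (it gives Row strictly more in every row), so Column never plays it.
On the remaining 2×2 (M, B vs Left, Center):
Let Row play M with probability p. Expected payoff against Left: 4p + (-8)(1−p) = 12p − 8; against Center: 0p + 5(1−p) = −5p + 5.
Setting these equal: 12p − 8 = −5p + 5 ⇒ 17p = 13 ⇒ p = 13/17, and the value is (12)·(13/17) − 8 = 20/17.
For Column: with q = P(Left), equating M's and B's payoffs gives 4q = −13q + 5 ⇒ q = 5/17.

20/17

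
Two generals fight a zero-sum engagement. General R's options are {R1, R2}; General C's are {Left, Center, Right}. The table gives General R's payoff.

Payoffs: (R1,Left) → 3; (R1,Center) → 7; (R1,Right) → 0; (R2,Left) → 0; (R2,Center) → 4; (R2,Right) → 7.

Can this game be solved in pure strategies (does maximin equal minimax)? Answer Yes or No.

Row minima: R1 → 0, R2 → 0; maximin = 0.
Column maxima: Left → 3, Center → 7, Right → 7; minimax = 3.
0 ≠ 3, so no pure-strategy equilibrium exists.

No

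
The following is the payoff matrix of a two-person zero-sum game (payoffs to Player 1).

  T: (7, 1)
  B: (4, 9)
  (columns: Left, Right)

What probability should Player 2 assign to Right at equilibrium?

3/11

Row minima: T → 1, B → 4; maximin = 4.
Column maxima: Left → 7, Right → 9; minimax = 7.
4 ≠ 7, so there is no saddle point; optimal play is mixed.
Let Player 1 play T with probability p. Expected payoff against Left: 7p + 4(1−p) = 3p + 4; against Right: 1p + 9(1−p) = −8p + 9.
Setting these equal: 3p + 4 = −8p + 9 ⇒ 11p = 5 ⇒ p = 5/11, and the value is (3)·(5/11) + 4 = 59/11.
For Player 2: with q = P(Left), equating T's and B's payoffs gives 6q + 1 = −5q + 9 ⇒ q = 8/11.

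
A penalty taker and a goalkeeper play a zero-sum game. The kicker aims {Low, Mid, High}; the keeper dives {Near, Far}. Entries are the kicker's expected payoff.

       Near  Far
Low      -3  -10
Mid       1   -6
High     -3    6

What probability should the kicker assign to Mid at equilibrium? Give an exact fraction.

9/16

Row minima: Low → -10, Mid → -6, High → -3; maximin = -3.
Column maxima: Near → 1, Far → 6; minimax = 1.
-3 ≠ 1, so there is no saddle point; optimal play is mixed.
Low is strictly dominated by Mid, so the kicker never plays it.
On the remaining 2×2 (Mid, High vs Near, Far):
Let the kicker play Mid with probability p. Expected payoff against Near: 1p + (-3)(1−p) = 4p − 3; against Far: (-6)p + 6(1−p) = −12p + 6.
Setting these equal: 4p − 3 = −12p + 6 ⇒ 16p = 9 ⇒ p = 9/16, and the value is (4)·(9/16) − 3 = -3/4.
For the keeper: with q = P(Near), equating Mid's and High's payoffs gives 7q − 6 = −9q + 6 ⇒ q = 3/4.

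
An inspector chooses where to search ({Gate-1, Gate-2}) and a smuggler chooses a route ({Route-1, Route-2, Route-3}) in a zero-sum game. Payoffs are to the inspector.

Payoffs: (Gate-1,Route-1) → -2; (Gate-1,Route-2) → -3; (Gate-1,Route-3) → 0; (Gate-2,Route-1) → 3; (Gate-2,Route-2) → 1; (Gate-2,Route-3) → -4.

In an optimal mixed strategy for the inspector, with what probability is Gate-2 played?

Row minima: Gate-1 → -3, Gate-2 → -4; maximin = -3.
Column maxima: Route-1 → 3, Route-2 → 1, Route-3 → 0; minimax = 0.
-3 ≠ 0, so there is no saddle point; optimal play is mixed.
Route-1 is strictly dominated by Route-2 (it gives the inspector strictly more in every row), so the smuggler never plays it.
On the remaining 2×2 (Gate-1, Gate-2 vs Route-2, Route-3):
Let the inspector play Gate-1 with probability p. Expected payoff against Route-2: (-3)p + 1(1−p) = −4p + 1; against Route-3: 0p + (-4)(1−p) = 4p − 4.
Setting these equal: −4p + 1 = 4p − 4 ⇒ −8p = -5 ⇒ p = 5/8, and the value is (-4)·(5/8) + 1 = -3/2.
For the smuggler: with q = P(Route-2), equating Gate-1's and Gate-2's payoffs gives −3q = 5q − 4 ⇒ q = 1/2.

3/8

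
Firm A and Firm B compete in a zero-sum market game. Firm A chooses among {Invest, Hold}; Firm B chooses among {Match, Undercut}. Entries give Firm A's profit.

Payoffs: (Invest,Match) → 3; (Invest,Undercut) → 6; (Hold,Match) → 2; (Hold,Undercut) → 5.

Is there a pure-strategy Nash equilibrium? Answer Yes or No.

Yes

Row minima: Invest → 3, Hold → 2; maximin = 3.
Column maxima: Match → 3, Undercut → 6; minimax = 3.
maximin = minimax = 3, so a saddle point exists.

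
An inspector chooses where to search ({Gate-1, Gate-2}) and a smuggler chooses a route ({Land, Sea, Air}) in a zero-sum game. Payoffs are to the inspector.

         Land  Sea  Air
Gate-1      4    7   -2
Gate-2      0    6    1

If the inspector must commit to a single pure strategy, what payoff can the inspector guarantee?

Row minima: Gate-1 → -2, Gate-2 → 0.
The best of these is 0.

0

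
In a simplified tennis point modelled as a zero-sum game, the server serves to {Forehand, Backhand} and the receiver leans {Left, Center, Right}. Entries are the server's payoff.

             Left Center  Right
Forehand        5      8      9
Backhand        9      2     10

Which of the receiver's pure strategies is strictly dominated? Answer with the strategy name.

Right

Left holds the server's payoff strictly below Right in every row: 5 < 9, 9 < 10.
So Right is strictly dominated for the receiver.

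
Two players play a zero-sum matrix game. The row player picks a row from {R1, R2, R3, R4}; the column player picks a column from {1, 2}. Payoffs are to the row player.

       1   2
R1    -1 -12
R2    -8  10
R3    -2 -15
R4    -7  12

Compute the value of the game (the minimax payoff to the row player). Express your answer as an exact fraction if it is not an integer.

Row minima: R1 → -12, R2 → -8, R3 → -15, R4 → -7; maximin = -7.
Column maxima: 1 → -1, 2 → 12; minimax = -1.
-7 ≠ -1, so there is no saddle point; optimal play is mixed.
R2 is strictly dominated by R4, so the row player never plays it.
R3 is strictly dominated by R1, so the row player never plays it.
On the remaining 2×2 (R1, R4 vs 1, 2):
Let the row player play R1 with probability p. Expected payoff against 1: (-1)p + (-7)(1−p) = 6p − 7; against 2: (-12)p + 12(1−p) = −24p + 12.
Setting these equal: 6p − 7 = −24p + 12 ⇒ 30p = 19 ⇒ p = 19/30, and the value is (6)·(19/30) − 7 = -16/5.
For the column player: with q = P(1), equating R1's and R4's payoffs gives 11q − 12 = −19q + 12 ⇒ q = 4/5.

-16/5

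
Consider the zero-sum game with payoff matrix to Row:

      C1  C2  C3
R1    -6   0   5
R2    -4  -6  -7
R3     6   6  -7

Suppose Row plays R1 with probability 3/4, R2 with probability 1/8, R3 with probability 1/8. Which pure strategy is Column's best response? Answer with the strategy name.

C1

If Column plays C1, Row's expected payoff is (3/4)·(-6) + (1/8)·(-4) + (1/8)·6 = -17/4.
If Column plays C2, Row's expected payoff is (3/4)·0 + (1/8)·(-6) + (1/8)·6 = 0.
If Column plays C3, Row's expected payoff is (3/4)·5 + (1/8)·(-7) + (1/8)·(-7) = 2.
Column minimizes Row's payoff; the smallest is -17/4, so the best response is C1.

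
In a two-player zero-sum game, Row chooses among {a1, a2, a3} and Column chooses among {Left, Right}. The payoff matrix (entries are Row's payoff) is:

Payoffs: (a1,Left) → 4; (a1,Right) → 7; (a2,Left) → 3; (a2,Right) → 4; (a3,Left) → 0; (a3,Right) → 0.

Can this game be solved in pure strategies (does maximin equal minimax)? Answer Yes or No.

Yes

Row minima: a1 → 4, a2 → 3, a3 → 0; maximin = 4.
Column maxima: Left → 4, Right → 7; minimax = 4.
maximin = minimax = 4, so a saddle point exists.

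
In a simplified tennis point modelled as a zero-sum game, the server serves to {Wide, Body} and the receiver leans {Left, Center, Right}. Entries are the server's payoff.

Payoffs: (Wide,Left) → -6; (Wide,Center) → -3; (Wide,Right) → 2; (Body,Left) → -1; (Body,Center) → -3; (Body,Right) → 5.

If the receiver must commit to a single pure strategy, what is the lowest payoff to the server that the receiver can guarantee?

-3

Column maxima: Left → -1, Center → -3, Right → 5.
The smallest of these is -3.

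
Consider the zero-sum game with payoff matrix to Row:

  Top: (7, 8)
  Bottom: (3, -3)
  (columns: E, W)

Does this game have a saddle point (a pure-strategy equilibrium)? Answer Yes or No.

Row minima: Top → 7, Bottom → -3; maximin = 7.
Column maxima: E → 7, W → 8; minimax = 7.
maximin = minimax = 7, so a saddle point exists.

Yes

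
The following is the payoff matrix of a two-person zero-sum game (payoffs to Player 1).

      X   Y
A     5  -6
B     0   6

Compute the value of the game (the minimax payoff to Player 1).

Row minima: A → -6, B → 0; maximin = 0.
Column maxima: X → 5, Y → 6; minimax = 5.
0 ≠ 5, so there is no saddle point; optimal play is mixed.
Let Player 1 play A with probability p. Expected payoff against X: 5p + 0(1−p) = 5p; against Y: (-6)p + 6(1−p) = −12p + 6.
Setting these equal: 5p = −12p + 6 ⇒ 17p = 6 ⇒ p = 6/17, and the value is (5)·(6/17) = 30/17.
For Player 2: with q = P(X), equating A's and B's payoffs gives 11q − 6 = −6q + 6 ⇒ q = 12/17.

30/17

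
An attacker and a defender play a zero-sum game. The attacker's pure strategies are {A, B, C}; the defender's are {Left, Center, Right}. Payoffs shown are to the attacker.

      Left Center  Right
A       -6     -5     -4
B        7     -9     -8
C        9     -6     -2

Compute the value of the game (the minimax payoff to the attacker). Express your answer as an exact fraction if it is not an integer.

-81/16

Row minima: A → -6, B → -9, C → -6; maximin = -6.
Column maxima: Left → 9, Center → -5, Right → -2; minimax = -5.
-6 ≠ -5, so there is no saddle point; optimal play is mixed.
B is strictly dominated by C, so the attacker never plays it.
Right is strictly dominated by Center (it gives the attacker strictly more in every row), so the defender never plays it.
On the remaining 2×2 (A, C vs Left, Center):
Let the attacker play A with probability p. Expected payoff against Left: (-6)p + 9(1−p) = −15p + 9; against Center: (-5)p + (-6)(1−p) = p − 6.
Setting these equal: −15p + 9 = p − 6 ⇒ −16p = -15 ⇒ p = 15/16, and the value is (-15)·(15/16) + 9 = -81/16.
For the defender: with q = P(Left), equating A's and C's payoffs gives −q − 5 = 15q − 6 ⇒ q = 1/16.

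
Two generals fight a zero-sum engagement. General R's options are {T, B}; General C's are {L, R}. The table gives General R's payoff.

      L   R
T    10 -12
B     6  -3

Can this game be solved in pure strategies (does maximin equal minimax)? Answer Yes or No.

Yes

Row minima: T → -12, B → -3; maximin = -3.
Column maxima: L → 10, R → -3; minimax = -3.
maximin = minimax = -3, so a saddle point exists.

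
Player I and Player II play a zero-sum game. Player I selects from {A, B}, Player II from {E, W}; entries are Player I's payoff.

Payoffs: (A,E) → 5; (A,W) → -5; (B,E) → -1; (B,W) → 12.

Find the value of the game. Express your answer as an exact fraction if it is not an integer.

55/23

Row minima: A → -5, B → -1; maximin = -1.
Column maxima: E → 5, W → 12; minimax = 5.
-1 ≠ 5, so there is no saddle point; optimal play is mixed.
Let Player I play A with probability p. Expected payoff against E: 5p + (-1)(1−p) = 6p − 1; against W: (-5)p + 12(1−p) = −17p + 12.
Setting these equal: 6p − 1 = −17p + 12 ⇒ 23p = 13 ⇒ p = 13/23, and the value is (6)·(13/23) − 1 = 55/23.
For Player II: with q = P(E), equating A's and B's payoffs gives 10q − 5 = −13q + 12 ⇒ q = 17/23.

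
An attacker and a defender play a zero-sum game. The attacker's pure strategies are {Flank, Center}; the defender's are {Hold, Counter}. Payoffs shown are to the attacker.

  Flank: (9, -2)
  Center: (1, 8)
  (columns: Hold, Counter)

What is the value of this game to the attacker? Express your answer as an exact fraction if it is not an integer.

Row minima: Flank → -2, Center → 1; maximin = 1.
Column maxima: Hold → 9, Counter → 8; minimax = 8.
1 ≠ 8, so there is no saddle point; optimal play is mixed.
Let the attacker play Flank with probability p. Expected payoff against Hold: 9p + 1(1−p) = 8p + 1; against Counter: (-2)p + 8(1−p) = −10p + 8.
Setting these equal: 8p + 1 = −10p + 8 ⇒ 18p = 7 ⇒ p = 7/18, and the value is (8)·(7/18) + 1 = 37/9.
For the defender: with q = P(Hold), equating Flank's and Center's payoffs gives 11q − 2 = −7q + 8 ⇒ q = 5/9.

37/9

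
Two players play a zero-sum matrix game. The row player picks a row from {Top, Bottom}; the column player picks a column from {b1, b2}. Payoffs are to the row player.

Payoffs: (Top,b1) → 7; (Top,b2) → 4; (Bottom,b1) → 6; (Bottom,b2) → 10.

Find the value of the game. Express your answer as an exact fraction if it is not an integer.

Row minima: Top → 4, Bottom → 6; maximin = 6.
Column maxima: b1 → 7, b2 → 10; minimax = 7.
6 ≠ 7, so there is no saddle point; optimal play is mixed.
Let the row player play Top with probability p. Expected payoff against b1: 7p + 6(1−p) = p + 6; against b2: 4p + 10(1−p) = −6p + 10.
Setting these equal: p + 6 = −6p + 10 ⇒ 7p = 4 ⇒ p = 4/7, and the value is (1)·(4/7) + 6 = 46/7.
For the column player: with q = P(b1), equating Top's and Bottom's payoffs gives 3q + 4 = −4q + 10 ⇒ q = 6/7.

46/7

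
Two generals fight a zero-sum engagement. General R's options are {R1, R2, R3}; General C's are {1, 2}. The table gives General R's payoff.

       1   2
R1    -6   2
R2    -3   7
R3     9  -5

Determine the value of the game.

2

Row minima: R1 → -6, R2 → -3, R3 → -5; maximin = -3.
Column maxima: 1 → 9, 2 → 7; minimax = 7.
-3 ≠ 7, so there is no saddle point; optimal play is mixed.
R1 is strictly dominated by R2, so General R never plays it.
On the remaining 2×2 (R2, R3 vs 1, 2):
Let General R play R2 with probability p. Expected payoff against 1: (-3)p + 9(1−p) = −12p + 9; against 2: 7p + (-5)(1−p) = 12p − 5.
Setting these equal: −12p + 9 = 12p − 5 ⇒ −24p = -14 ⇒ p = 7/12, and the value is (-12)·(7/12) + 9 = 2.
For General C: with q = P(1), equating R2's and R3's payoffs gives −10q + 7 = 14q − 5 ⇒ q = 1/2.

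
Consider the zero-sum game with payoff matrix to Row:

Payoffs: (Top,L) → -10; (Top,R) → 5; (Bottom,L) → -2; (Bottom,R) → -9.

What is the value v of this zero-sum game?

-50/11

Row minima: Top → -10, Bottom → -9; maximin = -9.
Column maxima: L → -2, R → 5; minimax = -2.
-9 ≠ -2, so there is no saddle point; optimal play is mixed.
Let Row play Top with probability p. Expected payoff against L: (-10)p + (-2)(1−p) = −8p − 2; against R: 5p + (-9)(1−p) = 14p − 9.
Setting these equal: −8p − 2 = 14p − 9 ⇒ −22p = -7 ⇒ p = 7/22, and the value is (-8)·(7/22) − 2 = -50/11.
For Column: with q = P(L), equating Top's and Bottom's payoffs gives −15q + 5 = 7q − 9 ⇒ q = 7/11.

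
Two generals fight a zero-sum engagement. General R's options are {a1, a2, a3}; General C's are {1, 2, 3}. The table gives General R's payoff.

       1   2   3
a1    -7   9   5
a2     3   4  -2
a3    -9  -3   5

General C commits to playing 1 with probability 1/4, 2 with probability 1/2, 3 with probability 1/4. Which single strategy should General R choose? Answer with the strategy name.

a1

Expected payoff of a1: (1/4)·(-7) + (1/2)·9 + (1/4)·5 = 4.
Expected payoff of a2: (1/4)·3 + (1/2)·4 + (1/4)·(-2) = 9/4.
Expected payoff of a3: (1/4)·(-9) + (1/2)·(-3) + (1/4)·5 = -5/2.
The largest is 4, so General R's best response is a1.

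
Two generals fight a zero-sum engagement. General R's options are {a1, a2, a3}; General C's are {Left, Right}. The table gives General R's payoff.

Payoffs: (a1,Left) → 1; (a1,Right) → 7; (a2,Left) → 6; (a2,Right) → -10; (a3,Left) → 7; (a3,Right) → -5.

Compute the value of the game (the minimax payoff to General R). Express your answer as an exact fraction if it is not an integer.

Row minima: a1 → 1, a2 → -10, a3 → -5; maximin = 1.
Column maxima: Left → 7, Right → 7; minimax = 7.
1 ≠ 7, so there is no saddle point; optimal play is mixed.
a2 is strictly dominated by a3, so General R never plays it.
On the remaining 2×2 (a1, a3 vs Left, Right):
Let General R play a1 with probability p. Expected payoff against Left: 1p + 7(1−p) = −6p + 7; against Right: 7p + (-5)(1−p) = 12p − 5.
Setting these equal: −6p + 7 = 12p − 5 ⇒ −18p = -12 ⇒ p = 2/3, and the value is (-6)·(2/3) + 7 = 3.
For General C: with q = P(Left), equating a1's and a3's payoffs gives −6q + 7 = 12q − 5 ⇒ q = 2/3.

3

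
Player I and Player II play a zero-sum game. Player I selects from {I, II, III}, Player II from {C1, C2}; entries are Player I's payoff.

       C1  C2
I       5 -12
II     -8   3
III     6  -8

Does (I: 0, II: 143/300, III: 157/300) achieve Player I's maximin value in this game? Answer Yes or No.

No

Against C1 this mix gives (143/300)·(-8) + (157/300)·6 = -101/150.
Against C2 this mix gives (143/300)·3 + (157/300)·(-8) = -827/300.
Player II will play C2, holding Player I to -827/300. Shifting weight toward the row that does better against C2 would raise this floor (the equalizing mix achieves -46/25 against both C2 and C1), so the proposed strategy is not optimal.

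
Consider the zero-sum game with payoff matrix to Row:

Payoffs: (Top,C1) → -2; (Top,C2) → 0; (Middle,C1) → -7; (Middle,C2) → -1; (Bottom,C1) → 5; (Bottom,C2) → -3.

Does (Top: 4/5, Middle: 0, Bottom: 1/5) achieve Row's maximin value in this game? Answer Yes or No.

Yes

Against C1 this mix gives (4/5)·(-2) + (1/5)·5 = -3/5.
Against C2 this mix gives (4/5)·0 + (1/5)·(-3) = -3/5.
All of Column's active replies (C1, C2) yield -3/5, and no column does worse for Row. The mix makes Column indifferent and guarantees -3/5, so it is optimal.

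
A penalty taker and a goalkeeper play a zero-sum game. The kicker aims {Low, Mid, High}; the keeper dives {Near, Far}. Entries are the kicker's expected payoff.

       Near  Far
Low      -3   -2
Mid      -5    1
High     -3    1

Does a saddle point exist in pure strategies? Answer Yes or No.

Yes

Row minima: Low → -3, Mid → -5, High → -3; maximin = -3.
Column maxima: Near → -3, Far → 1; minimax = -3.
maximin = minimax = -3, so a saddle point exists.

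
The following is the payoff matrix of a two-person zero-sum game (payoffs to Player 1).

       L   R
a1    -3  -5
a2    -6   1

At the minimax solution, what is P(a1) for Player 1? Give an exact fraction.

Row minima: a1 → -5, a2 → -6; maximin = -5.
Column maxima: L → -3, R → 1; minimax = -3.
-5 ≠ -3, so there is no saddle point; optimal play is mixed.
Let Player 1 play a1 with probability p. Expected payoff against L: (-3)p + (-6)(1−p) = 3p − 6; against R: (-5)p + 1(1−p) = −6p + 1.
Setting these equal: 3p − 6 = −6p + 1 ⇒ 9p = 7 ⇒ p = 7/9, and the value is (3)·(7/9) − 6 = -11/3.
For Player 2: with q = P(L), equating a1's and a2's payoffs gives 2q − 5 = −7q + 1 ⇒ q = 2/3.

7/9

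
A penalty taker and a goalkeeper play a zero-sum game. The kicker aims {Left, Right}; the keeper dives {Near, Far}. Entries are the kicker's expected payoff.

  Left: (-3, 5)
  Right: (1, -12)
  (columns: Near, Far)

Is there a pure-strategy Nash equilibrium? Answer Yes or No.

Row minima: Left → -3, Right → -12; maximin = -3.
Column maxima: Near → 1, Far → 5; minimax = 1.
-3 ≠ 1, so no pure-strategy equilibrium exists.

No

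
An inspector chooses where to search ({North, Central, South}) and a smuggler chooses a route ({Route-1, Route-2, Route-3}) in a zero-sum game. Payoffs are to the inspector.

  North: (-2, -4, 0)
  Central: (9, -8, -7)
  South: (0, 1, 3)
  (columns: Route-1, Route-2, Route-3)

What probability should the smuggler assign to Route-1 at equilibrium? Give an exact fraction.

1/2

Row minima: North → -4, Central → -8, South → 0; maximin = 0.
Column maxima: Route-1 → 9, Route-2 → 1, Route-3 → 3; minimax = 1.
0 ≠ 1, so there is no saddle point; optimal play is mixed.
North is strictly dominated by South, so the inspector never plays it.
Route-3 is strictly dominated by Route-2 (it gives the inspector strictly more in every row), so the smuggler never plays it.
On the remaining 2×2 (Central, South vs Route-1, Route-2):
Let the inspector play Central with probability p. Expected payoff against Route-1: 9p + 0(1−p) = 9p; against Route-2: (-8)p + 1(1−p) = −9p + 1.
Setting these equal: 9p = −9p + 1 ⇒ 18p = 1 ⇒ p = 1/18, and the value is (9)·(1/18) = 1/2.
For the smuggler: with q = P(Route-1), equating Central's and South's payoffs gives 17q − 8 = −q + 1 ⇒ q = 1/2.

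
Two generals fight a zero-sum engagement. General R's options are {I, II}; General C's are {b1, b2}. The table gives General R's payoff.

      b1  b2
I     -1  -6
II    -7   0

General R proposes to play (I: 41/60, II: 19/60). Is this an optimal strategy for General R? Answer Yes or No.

Against b1 this mix gives (41/60)·(-1) + (19/60)·(-7) = -29/10.
Against b2 this mix gives (41/60)·(-6) + (19/60)·0 = -41/10.
General C will play b2, holding General R to -41/10. Shifting weight toward the row that does better against b2 would raise this floor (the equalizing mix achieves -7/2 against both b2 and b1), so the proposed strategy is not optimal.

No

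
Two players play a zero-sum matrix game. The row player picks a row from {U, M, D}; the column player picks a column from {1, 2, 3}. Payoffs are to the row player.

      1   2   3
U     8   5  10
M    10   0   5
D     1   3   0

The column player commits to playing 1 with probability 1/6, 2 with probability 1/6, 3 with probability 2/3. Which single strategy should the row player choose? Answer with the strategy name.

Expected payoff of U: (1/6)·8 + (1/6)·5 + (2/3)·10 = 53/6.
Expected payoff of M: (1/6)·10 + (1/6)·0 + (2/3)·5 = 5.
Expected payoff of D: (1/6)·1 + (1/6)·3 + (2/3)·0 = 2/3.
The largest is 53/6, so the row player's best response is U.

U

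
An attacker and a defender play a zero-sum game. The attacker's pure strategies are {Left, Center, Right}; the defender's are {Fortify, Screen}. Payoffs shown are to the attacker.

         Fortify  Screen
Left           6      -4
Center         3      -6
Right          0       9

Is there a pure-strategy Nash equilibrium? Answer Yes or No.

Row minima: Left → -4, Center → -6, Right → 0; maximin = 0.
Column maxima: Fortify → 6, Screen → 9; minimax = 6.
0 ≠ 6, so no pure-strategy equilibrium exists.

No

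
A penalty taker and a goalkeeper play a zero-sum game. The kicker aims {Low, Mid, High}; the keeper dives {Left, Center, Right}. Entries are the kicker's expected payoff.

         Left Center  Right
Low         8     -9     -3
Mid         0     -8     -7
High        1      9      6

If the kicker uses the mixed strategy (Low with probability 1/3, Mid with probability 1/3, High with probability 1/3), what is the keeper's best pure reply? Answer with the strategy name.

If the keeper plays Left, the kicker's expected payoff is (1/3)·8 + (1/3)·0 + (1/3)·1 = 3.
If the keeper plays Center, the kicker's expected payoff is (1/3)·(-9) + (1/3)·(-8) + (1/3)·9 = -8/3.
If the keeper plays Right, the kicker's expected payoff is (1/3)·(-3) + (1/3)·(-7) + (1/3)·6 = -4/3.
The keeper minimizes the kicker's payoff; the smallest is -8/3, so the best response is Center.

Center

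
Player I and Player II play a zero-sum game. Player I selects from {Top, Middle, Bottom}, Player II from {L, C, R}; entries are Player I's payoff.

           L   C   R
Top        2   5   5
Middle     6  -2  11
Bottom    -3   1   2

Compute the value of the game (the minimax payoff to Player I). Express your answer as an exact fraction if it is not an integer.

Row minima: Top → 2, Middle → -2, Bottom → -3; maximin = 2.
Column maxima: L → 6, C → 5, R → 11; minimax = 5.
2 ≠ 5, so there is no saddle point; optimal play is mixed.
Bottom is strictly dominated by Top, so Player I never plays it.
R is strictly dominated by L (it gives Player I strictly more in every row), so Player II never plays it.
On the remaining 2×2 (Top, Middle vs L, C):
Let Player I play Top with probability p. Expected payoff against L: 2p + 6(1−p) = −4p + 6; against C: 5p + (-2)(1−p) = 7p − 2.
Setting these equal: −4p + 6 = 7p − 2 ⇒ −11p = -8 ⇒ p = 8/11, and the value is (-4)·(8/11) + 6 = 34/11.
For Player II: with q = P(L), equating Top's and Middle's payoffs gives −3q + 5 = 8q − 2 ⇒ q = 7/11.

34/11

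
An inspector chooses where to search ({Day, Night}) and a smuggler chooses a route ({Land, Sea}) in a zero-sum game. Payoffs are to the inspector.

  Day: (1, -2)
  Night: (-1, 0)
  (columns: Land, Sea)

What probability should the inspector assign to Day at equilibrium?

1/4

Row minima: Day → -2, Night → -1; maximin = -1.
Column maxima: Land → 1, Sea → 0; minimax = 0.
-1 ≠ 0, so there is no saddle point; optimal play is mixed.
Let the inspector play Day with probability p. Expected payoff against Land: 1p + (-1)(1−p) = 2p − 1; against Sea: (-2)p + 0(1−p) = −2p.
Setting these equal: 2p − 1 = −2p ⇒ 4p = 1 ⇒ p = 1/4, and the value is (2)·(1/4) − 1 = -1/2.
For the smuggler: with q = P(Land), equating Day's and Night's payoffs gives 3q − 2 = −q ⇒ q = 1/2.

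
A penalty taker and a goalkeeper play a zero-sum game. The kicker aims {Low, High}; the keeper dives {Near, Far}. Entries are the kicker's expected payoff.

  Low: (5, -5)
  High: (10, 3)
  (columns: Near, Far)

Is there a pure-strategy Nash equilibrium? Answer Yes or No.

Row minima: Low → -5, High → 3; maximin = 3.
Column maxima: Near → 10, Far → 3; minimax = 3.
maximin = minimax = 3, so a saddle point exists.

Yes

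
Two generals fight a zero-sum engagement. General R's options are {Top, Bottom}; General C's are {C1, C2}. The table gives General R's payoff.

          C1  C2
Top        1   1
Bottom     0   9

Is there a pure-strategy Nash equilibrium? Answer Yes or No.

Yes

Row minima: Top → 1, Bottom → 0; maximin = 1.
Column maxima: C1 → 1, C2 → 9; minimax = 1.
maximin = minimax = 1, so a saddle point exists.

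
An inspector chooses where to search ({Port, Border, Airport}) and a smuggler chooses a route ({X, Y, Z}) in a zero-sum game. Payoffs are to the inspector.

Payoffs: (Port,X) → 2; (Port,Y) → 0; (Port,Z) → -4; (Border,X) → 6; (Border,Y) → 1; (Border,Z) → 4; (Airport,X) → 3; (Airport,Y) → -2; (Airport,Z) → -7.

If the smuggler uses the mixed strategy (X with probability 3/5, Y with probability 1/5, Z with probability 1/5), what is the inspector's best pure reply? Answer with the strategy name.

Border

Expected payoff of Port: (3/5)·2 + (1/5)·0 + (1/5)·(-4) = 2/5.
Expected payoff of Border: (3/5)·6 + (1/5)·1 + (1/5)·4 = 23/5.
Expected payoff of Airport: (3/5)·3 + (1/5)·(-2) + (1/5)·(-7) = 0.
The largest is 23/5, so the inspector's best response is Border.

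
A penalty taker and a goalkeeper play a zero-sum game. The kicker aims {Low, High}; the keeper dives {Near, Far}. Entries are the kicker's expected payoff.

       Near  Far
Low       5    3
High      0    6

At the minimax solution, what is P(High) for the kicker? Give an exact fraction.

Row minima: Low → 3, High → 0; maximin = 3.
Column maxima: Near → 5, Far → 6; minimax = 5.
3 ≠ 5, so there is no saddle point; optimal play is mixed.
Let the kicker play Low with probability p. Expected payoff against Near: 5p + 0(1−p) = 5p; against Far: 3p + 6(1−p) = −3p + 6.
Setting these equal: 5p = −3p + 6 ⇒ 8p = 6 ⇒ p = 3/4, and the value is (5)·(3/4) = 15/4.
For the keeper: with q = P(Near), equating Low's and High's payoffs gives 2q + 3 = −6q + 6 ⇒ q = 3/8.

1/4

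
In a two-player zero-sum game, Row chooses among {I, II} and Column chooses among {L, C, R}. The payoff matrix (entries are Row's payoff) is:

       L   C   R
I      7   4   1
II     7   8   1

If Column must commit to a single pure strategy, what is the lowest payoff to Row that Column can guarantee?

1

Column maxima: L → 7, C → 8, R → 1.
The smallest of these is 1.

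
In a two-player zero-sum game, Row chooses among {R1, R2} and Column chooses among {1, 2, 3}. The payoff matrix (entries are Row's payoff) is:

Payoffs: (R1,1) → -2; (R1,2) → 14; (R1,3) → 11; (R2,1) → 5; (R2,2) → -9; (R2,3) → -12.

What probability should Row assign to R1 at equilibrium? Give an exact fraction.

17/30

Row minima: R1 → -2, R2 → -12; maximin = -2.
Column maxima: 1 → 5, 2 → 14, 3 → 11; minimax = 5.
-2 ≠ 5, so there is no saddle point; optimal play is mixed.
2 is strictly dominated by 3 (it gives Row strictly more in every row), so Column never plays it.
On the remaining 2×2 (R1, R2 vs 1, 3):
Let Row play R1 with probability p. Expected payoff against 1: (-2)p + 5(1−p) = −7p + 5; against 3: 11p + (-12)(1−p) = 23p − 12.
Setting these equal: −7p + 5 = 23p − 12 ⇒ −30p = -17 ⇒ p = 17/30, and the value is (-7)·(17/30) + 5 = 31/30.
For Column: with q = P(1), equating R1's and R2's payoffs gives −13q + 11 = 17q − 12 ⇒ q = 23/30.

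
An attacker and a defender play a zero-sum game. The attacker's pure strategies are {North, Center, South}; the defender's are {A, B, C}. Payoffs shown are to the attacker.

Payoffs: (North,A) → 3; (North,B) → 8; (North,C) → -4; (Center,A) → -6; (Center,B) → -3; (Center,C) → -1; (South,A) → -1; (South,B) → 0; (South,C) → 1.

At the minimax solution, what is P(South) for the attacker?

7/9

Row minima: North → -4, Center → -6, South → -1; maximin = -1.
Column maxima: A → 3, B → 8, C → 1; minimax = 1.
-1 ≠ 1, so there is no saddle point; optimal play is mixed.
Center is strictly dominated by South, so the attacker never plays it.
B is strictly dominated by A (it gives the attacker strictly more in every row), so the defender never plays it.
On the remaining 2×2 (North, South vs A, C):
Let the attacker play North with probability p. Expected payoff against A: 3p + (-1)(1−p) = 4p − 1; against C: (-4)p + 1(1−p) = −5p + 1.
Setting these equal: 4p − 1 = −5p + 1 ⇒ 9p = 2 ⇒ p = 2/9, and the value is (4)·(2/9) − 1 = -1/9.
For the defender: with q = P(A), equating North's and South's payoffs gives 7q − 4 = −2q + 1 ⇒ q = 5/9.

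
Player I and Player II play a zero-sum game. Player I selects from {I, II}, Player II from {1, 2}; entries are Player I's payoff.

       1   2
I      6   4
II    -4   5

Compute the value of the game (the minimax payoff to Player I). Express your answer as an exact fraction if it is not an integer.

Row minima: I → 4, II → -4; maximin = 4.
Column maxima: 1 → 6, 2 → 5; minimax = 5.
4 ≠ 5, so there is no saddle point; optimal play is mixed.
Let Player I play I with probability p. Expected payoff against 1: 6p + (-4)(1−p) = 10p − 4; against 2: 4p + 5(1−p) = −p + 5.
Setting these equal: 10p − 4 = −p + 5 ⇒ 11p = 9 ⇒ p = 9/11, and the value is (10)·(9/11) − 4 = 46/11.
For Player II: with q = P(1), equating I's and II's payoffs gives 2q + 4 = −9q + 5 ⇒ q = 1/11.

46/11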